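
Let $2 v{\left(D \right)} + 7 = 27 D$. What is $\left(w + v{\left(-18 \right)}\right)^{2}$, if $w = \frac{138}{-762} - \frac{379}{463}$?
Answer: $\frac{847185839092849}{13830230404} \approx 61256.0$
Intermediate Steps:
$v{\left(D \right)} = - \frac{7}{2} + \frac{27 D}{2}$
$w = - \frac{58782}{58801}$ ($w = 138 \left(- \frac{1}{762}\right) - \frac{379}{463} = - \frac{23}{127} - \frac{379}{463} = - \frac{58782}{58801} \approx -0.99968$)
$\left(w + v{\left(-18 \right)}\right)^{2} = \left(- \frac{58782}{58801} + \left(- \frac{7}{2} + \frac{27}{2} \left(-18\right)\right)\right)^{2} = \left(- \frac{58782}{58801} - \frac{493}{2}\right)^{2} = \left(- \frac{29106457}{117602}\right)^{2} = \frac{847185839092849}{13830230404}$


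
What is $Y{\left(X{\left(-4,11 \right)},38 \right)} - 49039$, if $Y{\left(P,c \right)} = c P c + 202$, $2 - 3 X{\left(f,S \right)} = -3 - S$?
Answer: $- \frac{123407}{3} \approx -41136.0$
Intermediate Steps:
$X{\left(f,S \right)} = \frac{5}{3} + \frac{S}{3}$ ($X{\left(f,S \right)} = \frac{2}{3} - \frac{-3 - S}{3} = \frac{2}{3} + \left(1 + \frac{S}{3}\right) = \frac{5}{3} + \frac{S}{3}$)
$Y{\left(P,c \right)} = 202 + P c^{2}$ ($Y{\left(P,c \right)} = P c c + 202 = P c^{2} + 202 = 202 + P c^{2}$)
$Y{\left(X{\left(-4,11 \right)},38 \right)} - 49039 = \left(202 + \left(\frac{5}{3} + \frac{1}{3} \cdot 11\right) 38^{2}\right) - 49039 = \left(202 + \left(\frac{5}{3} + \frac{11}{3}\right) 1444\right) - 49039 = \left(202 + \frac{16}{3} \cdot 1444\right) - 49039 = \left(202 + \frac{23104}{3}\right) - 49039 = \frac{23710}{3} - 49039 = - \frac{123407}{3}$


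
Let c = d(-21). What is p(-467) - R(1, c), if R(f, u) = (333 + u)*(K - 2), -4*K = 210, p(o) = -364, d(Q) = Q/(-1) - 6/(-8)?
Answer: 151759/8 ≈ 18970.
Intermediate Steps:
d(Q) = 3/4 - Q (d(Q) = Q*(-1) - 6*(-1/8) = -Q + 3/4 = 3/4 - Q)
K = -105/2 (K = -1/4*210 = -105/2 ≈ -52.500)
c = 87/4 (c = 3/4 - 1*(-21) = 3/4 + 21 = 87/4 ≈ 21.750)
R(f, u) = -36297/2 - 109*u/2 (R(f, u) = (333 + u)*(-105/2 - 2) = (333 + u)*(-109/2) = -36297/2 - 109*u/2)
p(-467) - R(1, c) = -364 - (-36297/2 - 109/2*87/4) = -364 - (-36297/2 - 9483/8) = -364 - 1*(-154671/8) = -364 + 154671/8 = 151759/8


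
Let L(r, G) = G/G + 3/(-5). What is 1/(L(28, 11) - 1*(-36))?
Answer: 5/182 ≈ 0.027473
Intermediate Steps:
L(r, G) = ⅖ (L(r, G) = 1 + 3*(-⅕) = 1 - ⅗ = ⅖)
1/(L(28, 11) - 1*(-36)) = 1/(⅖ - 1*(-36)) = 1/(⅖ + 36) = 1/(182/5) = 5/182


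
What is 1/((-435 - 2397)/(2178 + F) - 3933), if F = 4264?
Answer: -3221/12669609 ≈ -0.00025423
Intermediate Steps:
1/((-435 - 2397)/(2178 + F) - 3933) = 1/((-435 - 2397)/(2178 + 4264) - 3933) = 1/(-2832/6442 - 3933) = 1/(-2832*1/6442 - 3933) = 1/(-1416/3221 - 3933) = 1/(-12669609/3221) = -3221/12669609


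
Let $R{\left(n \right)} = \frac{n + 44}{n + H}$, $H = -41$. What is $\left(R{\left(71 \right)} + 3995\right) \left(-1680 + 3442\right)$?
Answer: $\frac{21137833}{3} \approx 7.0459 \cdot 10^{6}$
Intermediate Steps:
$R{\left(n \right)} = \frac{44 + n}{-41 + n}$ ($R{\left(n \right)} = \frac{n + 44}{n - 41} = \frac{44 + n}{-41 + n}$)
$\left(R{\left(71 \right)} + 3995\right) \left(-1680 + 3442\right) = \left(\frac{44 + 71}{-41 + 71} + 3995\right) \left(-1680 + 3442\right) = \left(\frac{1}{30} \cdot 115 + 3995\right) 1762 = \left(\frac{23}{6} + 3995\right) 1762 = \frac{23993}{6} \cdot 1762 = \frac{21137833}{3}$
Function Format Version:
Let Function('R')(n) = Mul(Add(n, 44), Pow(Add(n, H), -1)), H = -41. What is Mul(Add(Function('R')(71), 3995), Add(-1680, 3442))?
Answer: Rational(21137833, 3) ≈ 7.0459e+6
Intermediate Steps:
Function('R')(n) = Mul(Pow(Add(-41, n), -1), Add(44, n)) (Function('R')(n) = Mul(Add(n, 44), Pow(Add(n, -41), -1)) = Mul(Add(44, n), Pow(Add(-41, n), -1)) = Mul(Pow(Add(-41, n), -1), Add(44, n)))
Mul(Add(Function('R')(71), 3995), Add(-1680, 3442)) = Mul(Add(Mul(Pow(Add(-41, 71), -1), Add(44, 71)), 3995), Add(-1680, 3442)) = Mul(Add(Mul(Pow(30, -1), 115), 3995), 1762) = Mul(Add(Mul(Rational(1, 30), 115), 3995), 1762) = Mul(Add(Rational(23, 6), 3995), 1762) = Mul(Rational(23993, 6), 1762) = Rational(21137833, 3)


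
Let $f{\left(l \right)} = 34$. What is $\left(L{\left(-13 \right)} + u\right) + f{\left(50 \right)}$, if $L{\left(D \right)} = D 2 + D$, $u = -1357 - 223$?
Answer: $-1585$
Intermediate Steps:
$u = -1580$ ($u = -1357 - 223 = -1580$)
$L{\left(D \right)} = 3 D$ ($L{\left(D \right)} = 2 D + D = 3 D$)
$\left(L{\left(-13 \right)} + u\right) + f{\left(50 \right)} = \left(3 \left(-13\right) - 1580\right) + 34 = \left(-39 - 1580\right) + 34 = -1619 + 34 = -1585$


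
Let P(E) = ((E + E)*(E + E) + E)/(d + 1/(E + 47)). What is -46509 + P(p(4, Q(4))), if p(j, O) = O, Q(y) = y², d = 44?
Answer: -128903937/2773 ≈ -46485.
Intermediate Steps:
P(E) = (E + 4*E²)/(44 + 1/(47 + E)) (P(E) = ((E + E)*(E + E) + E)/(44 + 1/(E + 47)) = ((2*E)*(2*E) + E)/(44 + 1/(47 + E)) = (4*E² + E)/(44 + 1/(47 + E)) = (E + 4*E²)/(44 + 1/(47 + E)))
-46509 + P(p(4, Q(4))) = -46509 + 4²*(47 + 4*(4²)² + 189*4²)/(2069 + 44*4²) = -46509 + 16*(47 + 4*16² + 189*16)/(2069 + 44*16) = -46509 + 16*(47 + 4*256 + 3024)/(2069 + 704) = -46509 + 16*(47 + 1024 + 3024)/2773 = -46509 + 16*(1/2773)*4095 = -46509 + 65520/2773 = -128903937/2773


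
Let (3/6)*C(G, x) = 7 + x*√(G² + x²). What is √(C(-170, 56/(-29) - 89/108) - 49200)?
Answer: √(-482486328864 - 17258*√283566813241)/3132 ≈ 223.88*I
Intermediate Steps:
C(G, x) = 14 + 2*x*√(G² + x²) (C(G, x) = 2*(7 + x*√(G² + x²)) = 14 + 2*x*√(G² + x²))
√(C(-170, 56/(-29) - 89/108) - 49200) = √((14 + 2*(56/(-29) - 89/108)*√((-170)² + (56/(-29) - 89/108)²)) - 49200) = √((14 + 2*(56*(-1/29) - 89*1/108)*√(28900 + (56*(-1/29) - 89*1/108)²)) - 49200) = √((14 + 2*(-56/29 - 89/108)*√(28900 + (-56/29 - 89/108)²)) - 49200) = √((14 + 2*(-8629/3132)*√(28900 + (-8629/3132)²)) - 49200) = √((14 + 2*(-8629/3132)*√(28900 + 74459641/9809424)) - 49200) = √((14 + 2*(-8629/3132)*√(283566813241/9809424)) - 49200) = √((14 + 2*(-8629/3132)*(√283566813241/3132)) - 49200) = √((14 - 8629*√283566813241/4904712) - 49200) = √(-49186 - 8629*√283566813241/4904712)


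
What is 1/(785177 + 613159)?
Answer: 1/1398336 ≈ 7.1514e-7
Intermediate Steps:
1/(785177 + 613159) = 1/1398336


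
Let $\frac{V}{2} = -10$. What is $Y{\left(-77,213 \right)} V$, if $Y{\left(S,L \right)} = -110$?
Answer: $2200$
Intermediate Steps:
$V = -20$ ($V = 2 \left(-10\right) = -20$)
$Y{\left(-77,213 \right)} V = \left(-110\right) \left(-20\right) = 2200$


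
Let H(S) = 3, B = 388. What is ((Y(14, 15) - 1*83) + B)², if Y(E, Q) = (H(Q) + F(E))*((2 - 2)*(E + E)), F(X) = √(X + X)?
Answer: 93025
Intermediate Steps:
F(X) = √2*√X (F(X) = √(2*X) = √2*√X)
Y(E, Q) = 0 (Y(E, Q) = (3 + √2*√E)*((2 - 2)*(E + E)) = (3 + √2*√E)*(0*(2*E)) = (3 + √2*√E)*0 = 0)
((Y(14, 15) - 1*83) + B)² = ((0 - 1*83) + 388)² = ((0 - 83) + 388)² = (-83 + 388)² = 305² = 93025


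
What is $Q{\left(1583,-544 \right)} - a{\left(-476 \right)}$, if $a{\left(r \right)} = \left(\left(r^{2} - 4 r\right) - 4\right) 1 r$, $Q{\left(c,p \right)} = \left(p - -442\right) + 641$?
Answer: $108755115$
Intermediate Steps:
$Q{\left(c,p \right)} = 1083 + p$ ($Q{\left(c,p \right)} = \left(p + 442\right) + 641 = \left(442 + p\right) + 641 = 1083 + p$)
$a{\left(r \right)} = r \left(-4 + r^{2} - 4 r\right)$ ($a{\left(r \right)} = \left(-4 + r^{2} - 4 r\right) 1 r = \left(-4 + r^{2} - 4 r\right) r = r \left(-4 + r^{2} - 4 r\right)$)
$Q{\left(1583,-544 \right)} - a{\left(-476 \right)} = \left(1083 - 544\right) - - 476 \left(-4 + \left(-476\right)^{2} - -1904\right) = 539 - - 476 \left(-4 + 226576 + 1904\right) = 539 - \left(-476\right) 228476 = 539 - -108754576 = 539 + 108754576 = 108755115$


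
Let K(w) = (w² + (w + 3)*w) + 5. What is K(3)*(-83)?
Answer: -2656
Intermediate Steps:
K(w) = 5 + w² + w*(3 + w) (K(w) = (w² + (3 + w)*w) + 5 = (w² + w*(3 + w)) + 5 = 5 + w² + w*(3 + w))
K(3)*(-83) = (5 + 2*3² + 3*3)*(-83) = (5 + 2*9 + 9)*(-83) = (5 + 18 + 9)*(-83) = 32*(-83) = -2656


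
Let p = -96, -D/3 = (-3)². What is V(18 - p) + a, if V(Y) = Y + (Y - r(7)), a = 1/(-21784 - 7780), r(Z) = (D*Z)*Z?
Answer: 45853763/29564 ≈ 1551.0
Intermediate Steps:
D = -27 (D = -3*(-3)² = -3*9 = -27)
r(Z) = -27*Z² (r(Z) = (-27*Z)*Z = -27*Z²)
a = -1/29564 (a = 1/(-29564) = -1/29564 ≈ -3.3825e-5)
V(Y) = 1323 + 2*Y (V(Y) = Y + (Y - (-27)*7²) = Y + (Y - (-27)*49) = Y + (Y - 1*(-1323)) = Y + (Y + 1323) = Y + (1323 + Y) = 1323 + 2*Y)
V(18 - p) + a = (1323 + 2*(18 - 1*(-96))) - 1/29564 = (1323 + 2*(18 + 96)) - 1/29564 = (1323 + 2*114) - 1/29564 = (1323 + 228) - 1/29564 = 1551 - 1/29564 = 45853763/29564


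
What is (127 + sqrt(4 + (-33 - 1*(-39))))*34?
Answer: 4318 + 34*sqrt(10) ≈ 4425.5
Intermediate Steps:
(127 + sqrt(4 + (-33 - 1*(-39))))*34 = (127 + sqrt(4 + (-33 + 39)))*34 = (127 + sqrt(4 + 6))*34 = (127 + sqrt(10))*34 = 4318 + 34*sqrt(10)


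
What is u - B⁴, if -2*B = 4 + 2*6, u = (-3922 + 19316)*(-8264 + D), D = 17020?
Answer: 134785768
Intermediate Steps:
u = 134789864 (u = (-3922 + 19316)*(-8264 + 17020) = 15394*8756 = 134789864)
B = -8 (B = -(4 + 2*6)/2 = -(4 + 12)/2 = -½*16 = -8)
u - B⁴ = 134789864 - 1*(-8)⁴ = 134789864 - 1*4096 = 134789864 - 4096 = 134785768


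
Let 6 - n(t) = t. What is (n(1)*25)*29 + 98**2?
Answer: 13229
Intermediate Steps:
n(t) = 6 - t
(n(1)*25)*29 + 98**2 = ((6 - 1*1)*25)*29 + 98**2 = ((6 - 1)*25)*29 + 9604 = (5*25)*29 + 9604 = 125*29 + 9604 = 3625 + 9604 = 13229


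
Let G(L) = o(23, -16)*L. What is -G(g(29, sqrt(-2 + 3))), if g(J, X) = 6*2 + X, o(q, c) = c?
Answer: 208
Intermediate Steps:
g(J, X) = 12 + X
G(L) = -16*L
-G(g(29, sqrt(-2 + 3))) = -(-16)*(12 + sqrt(-2 + 3)) = -(-16)*(12 + sqrt(1)) = -(-16)*(12 + 1) = -(-16)*13 = -1*(-208) = 208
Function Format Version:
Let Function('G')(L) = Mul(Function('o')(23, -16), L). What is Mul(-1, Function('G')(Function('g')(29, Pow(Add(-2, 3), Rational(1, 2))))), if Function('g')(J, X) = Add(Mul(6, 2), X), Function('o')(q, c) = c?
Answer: 208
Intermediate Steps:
Function('g')(J, X) = Add(12, X)
Function('G')(L) = Mul(-16, L)
Mul(-1, Function('G')(Function('g')(29, Pow(Add(-2, 3), Rational(1, 2))))) = Mul(-1, Mul(-16, Add(12, Pow(Add(-2, 3), Rational(1, 2))))) = Mul(-1, Mul(-16, Add(12, Pow(1, Rational(1, 2))))) = Mul(-1, Mul(-16, Add(12, 1))) = Mul(-1, Mul(-16, 13)) = Mul(-1, -208) = 208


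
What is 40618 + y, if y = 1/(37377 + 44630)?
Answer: 3330960327/82007 ≈ 40618.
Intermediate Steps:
y = 1/82007 ≈ 1.2194e-5
40618 + y = 40618 + 1/82007 = 3330960327/82007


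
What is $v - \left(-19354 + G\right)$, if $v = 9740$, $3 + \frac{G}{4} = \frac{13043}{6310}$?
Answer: $\frac{91803344}{3155} \approx 29098.0$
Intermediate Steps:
$G = - \frac{11774}{3155}$ ($G = -12 + 4 \cdot \frac{13043}{6310} = -12 + \frac{26086}{3155} = - \frac{11774}{3155} \approx -3.7319$)
$v - \left(-19354 + G\right) = 9740 + \left(19354 - - \frac{11774}{3155}\right) = 9740 + \left(19354 + \frac{11774}{3155}\right) = 9740 + \frac{61073644}{3155} = \frac{91803344}{3155}$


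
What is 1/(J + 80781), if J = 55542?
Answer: 1/136323 ≈ 7.3355e-6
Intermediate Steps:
1/(J + 80781) = 1/(55542 + 80781) = 1/136323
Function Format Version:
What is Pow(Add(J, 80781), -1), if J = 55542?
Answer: Rational(1, 136323) ≈ 7.3355e-6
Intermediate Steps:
Pow(Add(J, 80781), -1) = Pow(Add(55542, 80781), -1) = Pow(136323, -1) = Rational(1, 136323)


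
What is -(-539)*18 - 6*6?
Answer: 9666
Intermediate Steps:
-(-539)*18 - 6*6 = -77*(-126) - 36 = 9702 - 36 = 9666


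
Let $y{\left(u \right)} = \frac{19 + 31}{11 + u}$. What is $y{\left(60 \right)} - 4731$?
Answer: $- \frac{335851}{71} \approx -4730.3$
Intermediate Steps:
$y{\left(u \right)} = \frac{50}{11 + u}$
$y{\left(60 \right)} - 4731 = \frac{50}{11 + 60} - 4731 = \frac{50}{71} - 4731 = - \frac{335851}{71}$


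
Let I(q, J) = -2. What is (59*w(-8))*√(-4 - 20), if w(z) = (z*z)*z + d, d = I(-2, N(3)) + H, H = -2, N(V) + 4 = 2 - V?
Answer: -60888*I*√6 ≈ -1.4914e+5*I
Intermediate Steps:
N(V) = -2 - V (N(V) = -4 + (2 - V) = -2 - V)
d = -4 (d = -2 - 2 = -4)
w(z) = -4 + z³ (w(z) = (z*z)*z - 4 = z²*z - 4 = z³ - 4 = -4 + z³)
(59*w(-8))*√(-4 - 20) = (59*(-4 + (-8)³))*√(-4 - 20) = (59*(-4 - 512))*√(-24) = (59*(-516))*(2*I*√6) = -60888*I*√6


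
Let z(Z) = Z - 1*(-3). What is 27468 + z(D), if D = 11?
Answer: 27482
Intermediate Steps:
z(Z) = 3 + Z (z(Z) = Z + 3 = 3 + Z)
27468 + z(D) = 27468 + (3 + 11) = 27468 + 14 = 27482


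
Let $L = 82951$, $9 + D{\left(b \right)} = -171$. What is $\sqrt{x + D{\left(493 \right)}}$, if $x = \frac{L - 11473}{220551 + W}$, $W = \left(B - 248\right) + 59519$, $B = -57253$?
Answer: $\frac{3 i \sqrt{988971552222}}{222569} \approx 13.404 i$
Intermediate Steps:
$W = 2018$ ($W = \left(-57253 - 248\right) + 59519 = -57501 + 59519 = 2018$)
$D{\left(b \right)} = -180$ ($D{\left(b \right)} = -9 - 171 = -180$)
$x = \frac{71478}{222569}$ ($x = \frac{82951 - 11473}{220551 + 2018} = \frac{71478}{222569} \approx 0.32115$)
$\sqrt{x + D{\left(493 \right)}} = \sqrt{\frac{71478}{222569} - 180} = \sqrt{- \frac{39990942}{222569}} = \frac{3 i \sqrt{988971552222}}{222569}$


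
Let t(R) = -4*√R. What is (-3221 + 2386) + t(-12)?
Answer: -835 - 8*I*√3 ≈ -835.0 - 13.856*I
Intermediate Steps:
(-3221 + 2386) + t(-12) = (-3221 + 2386) - 8*I*√3 = -835 - 8*I*√3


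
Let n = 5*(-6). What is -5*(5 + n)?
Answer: 125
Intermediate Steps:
n = -30
-5*(5 + n) = -5*(5 - 30) = -5*(-25) = 125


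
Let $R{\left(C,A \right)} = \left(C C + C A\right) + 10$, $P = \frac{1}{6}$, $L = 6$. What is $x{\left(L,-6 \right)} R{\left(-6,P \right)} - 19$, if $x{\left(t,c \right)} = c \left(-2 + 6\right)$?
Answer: $-1099$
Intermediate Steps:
$P = \frac{1}{6} \approx 0.16667$
$R{\left(C,A \right)} = 10 + C^{2} + A C$ ($R{\left(C,A \right)} = \left(C^{2} + A C\right) + 10 = 10 + C^{2} + A C$)
$x{\left(t,c \right)} = 4 c$ ($x{\left(t,c \right)} = c 4 = 4 c$)
$x{\left(L,-6 \right)} R{\left(-6,P \right)} - 19 = 4 \left(-6\right) \left(10 + \left(-6\right)^{2} + \frac{1}{6} \left(-6\right)\right) - 19 = - 24 \left(10 + 36 - 1\right) - 19 = \left(-24\right) 45 - 19 = -1080 - 19 = -1099$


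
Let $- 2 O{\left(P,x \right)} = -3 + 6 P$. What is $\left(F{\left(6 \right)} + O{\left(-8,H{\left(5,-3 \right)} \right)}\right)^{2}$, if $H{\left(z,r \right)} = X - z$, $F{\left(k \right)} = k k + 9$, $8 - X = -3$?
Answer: $\frac{19881}{4} \approx 4970.3$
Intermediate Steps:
$X = 11$ ($X = 8 - -3 = 8 + 3 = 11$)
$F{\left(k \right)} = 9 + k^{2}$ ($F{\left(k \right)} = k^{2} + 9 = 9 + k^{2}$)
$H{\left(z,r \right)} = 11 - z$
$O{\left(P,x \right)} = \frac{3}{2} - 3 P$ ($O{\left(P,x \right)} = - \frac{-3 + 6 P}{2} = \frac{3}{2} - 3 P$)
$\left(F{\left(6 \right)} + O{\left(-8,H{\left(5,-3 \right)} \right)}\right)^{2} = \left(\left(9 + 6^{2}\right) + \left(\frac{3}{2} - -24\right)\right)^{2} = \left(\left(9 + 36\right) + \left(\frac{3}{2} + 24\right)\right)^{2} = \left(45 + \frac{51}{2}\right)^{2} = \left(\frac{141}{2}\right)^{2} = \frac{19881}{4}$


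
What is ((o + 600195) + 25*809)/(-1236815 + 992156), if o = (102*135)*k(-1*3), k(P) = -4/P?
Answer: -638780/244659 ≈ -2.6109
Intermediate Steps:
o = 18360 (o = (102*135)*(-4/((-1*3))) = 13770*(-4/(-3)) = 13770*(-4*(-1/3)) = 13770*(4/3) = 18360)
((o + 600195) + 25*809)/(-1236815 + 992156) = ((18360 + 600195) + 25*809)/(-1236815 + 992156) = (618555 + 20225)/(-244659) = 638780*(-1/244659) = -638780/244659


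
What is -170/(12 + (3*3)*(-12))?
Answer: 85/48 ≈ 1.7708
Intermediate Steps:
-170/(12 + (3*3)*(-12)) = -170/(12 + 9*(-12)) = -170/(12 - 108) = -170/(-96) = -170*(-1/96) = 85/48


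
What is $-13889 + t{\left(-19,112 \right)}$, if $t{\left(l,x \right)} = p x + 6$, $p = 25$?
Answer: $-11083$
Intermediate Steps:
$t{\left(l,x \right)} = 6 + 25 x$ ($t{\left(l,x \right)} = 25 x + 6 = 6 + 25 x$)
$-13889 + t{\left(-19,112 \right)} = -13889 + \left(6 + 25 \cdot 112\right) = -13889 + \left(6 + 2800\right) = -13889 + 2806 = -11083$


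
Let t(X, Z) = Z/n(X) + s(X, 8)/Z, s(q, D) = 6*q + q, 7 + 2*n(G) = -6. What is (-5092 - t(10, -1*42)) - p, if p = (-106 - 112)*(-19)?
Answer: -360313/39 ≈ -9238.8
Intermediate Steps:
n(G) = -13/2 (n(G) = -7/2 + (½)*(-6) = -7/2 - 3 = -13/2)
s(q, D) = 7*q
t(X, Z) = -2*Z/13 + 7*X/Z (t(X, Z) = Z/(-13/2) + (7*X)/Z = Z*(-2/13) + 7*X/Z = -2*Z/13 + 7*X/Z)
p = 4142 (p = -218*(-19) = 4142)
(-5092 - t(10, -1*42)) - p = (-5092 - (-(-2)*42/13 + 7*10/(-1*42))) - 1*4142 = (-5092 - (-2/13*(-42) + 7*10/(-42))) - 4142 = (-5092 - (84/13 + 7*10*(-1/42))) - 4142 = (-5092 - (84/13 - 5/3)) - 4142 = (-5092 - 1*187/39) - 4142 = (-5092 - 187/39) - 4142 = -198775/39 - 4142 = -360313/39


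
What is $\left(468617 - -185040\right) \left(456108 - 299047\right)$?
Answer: $102664022077$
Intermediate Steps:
$\left(468617 - -185040\right) \left(456108 - 299047\right) = \left(468617 + 185040\right) 157061 = 653657 \cdot 157061 = 102664022077$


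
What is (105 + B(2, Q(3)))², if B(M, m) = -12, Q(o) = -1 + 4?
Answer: 8649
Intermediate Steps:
Q(o) = 3
(105 + B(2, Q(3)))² = (105 - 12)² = 93² = 8649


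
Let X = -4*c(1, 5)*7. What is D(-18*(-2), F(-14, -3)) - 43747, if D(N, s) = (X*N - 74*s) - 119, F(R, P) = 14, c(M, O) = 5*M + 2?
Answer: -51958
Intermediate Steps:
c(M, O) = 2 + 5*M
X = -196 (X = -4*(2 + 5*1)*7 = -4*(2 + 5)*7 = -4*7*7 = -28*7 = -196)
D(N, s) = -119 - 196*N - 74*s (D(N, s) = (-196*N - 74*s) - 119 = -119 - 196*N - 74*s)
D(-18*(-2), F(-14, -3)) - 43747 = (-119 - (-3528)*(-2) - 74*14) - 43747 = (-119 - 196*36 - 1036) - 43747 = (-119 - 7056 - 1036) - 43747 = -8211 - 43747 = -51958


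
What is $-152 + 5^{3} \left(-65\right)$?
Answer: $-8277$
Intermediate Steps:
$-152 + 5^{3} \left(-65\right) = -152 + 125 \left(-65\right) = -152 - 8125 = -8277$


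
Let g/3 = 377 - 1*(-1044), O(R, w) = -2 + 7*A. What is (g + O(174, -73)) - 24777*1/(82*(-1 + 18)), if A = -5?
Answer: 5866267/1394 ≈ 4208.2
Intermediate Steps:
O(R, w) = -37 (O(R, w) = -2 + 7*(-5) = -2 - 35 = -37)
g = 4263 (g = 3*(377 - 1*(-1044)) = 3*(377 + 1044) = 3*1421 = 4263)
(g + O(174, -73)) - 24777*1/(82*(-1 + 18)) = (4263 - 37) - 24777*1/(82*(-1 + 18)) = 4226 - 24777/(17*82) = 4226 - 24777/1394 = 5866267/1394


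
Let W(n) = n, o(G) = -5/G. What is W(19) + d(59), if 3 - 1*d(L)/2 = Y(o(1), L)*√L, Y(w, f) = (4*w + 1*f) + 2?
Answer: 25 - 82*√59 ≈ -604.85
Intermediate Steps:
Y(w, f) = 2 + f + 4*w (Y(w, f) = (4*w + f) + 2 = (f + 4*w) + 2 = 2 + f + 4*w)
d(L) = 6 - 2*√L*(-18 + L) (d(L) = 6 - 2*(2 + L + 4*(-5/1))*√L = 6 - 2*(2 + L + 4*(-5*1))*√L = 6 - 2*(2 + L + 4*(-5))*√L = 6 - 2*(2 + L - 20)*√L = 6 - 2*(-18 + L)*√L = 6 - 2*√L*(-18 + L))
W(19) + d(59) = 19 + (6 + 2*√59*(18 - 1*59)) = 19 + (6 + 2*√59*(18 - 59)) = 19 + (6 + 2*√59*(-41)) = 19 + (6 - 82*√59) = 25 - 82*√59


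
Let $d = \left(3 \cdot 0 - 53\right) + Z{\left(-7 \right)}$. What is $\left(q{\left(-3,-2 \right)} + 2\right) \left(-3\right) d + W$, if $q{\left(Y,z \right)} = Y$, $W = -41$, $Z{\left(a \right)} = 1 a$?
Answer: $-221$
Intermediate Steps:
$Z{\left(a \right)} = a$
$d = -60$ ($d = \left(3 \cdot 0 - 53\right) - 7 = \left(0 - 53\right) - 7 = -53 - 7 = -60$)
$\left(q{\left(-3,-2 \right)} + 2\right) \left(-3\right) d + W = \left(-3 + 2\right) \left(-3\right) \left(-60\right) - 41 = \left(-1\right) \left(-3\right) \left(-60\right) - 41 = 3 \left(-60\right) - 41 = -180 - 41 = -221$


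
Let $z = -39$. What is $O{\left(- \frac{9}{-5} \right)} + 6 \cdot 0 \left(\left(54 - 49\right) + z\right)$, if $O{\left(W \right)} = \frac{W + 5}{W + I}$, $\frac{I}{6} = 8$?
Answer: $\frac{34}{249} \approx 0.13655$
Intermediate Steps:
$I = 48$ ($I = 6 \cdot 8 = 48$)
$O{\left(W \right)} = \frac{5 + W}{48 + W}$ ($O{\left(W \right)} = \frac{W + 5}{W + 48} = \frac{5 + W}{48 + W}$)
$O{\left(- \frac{9}{-5} \right)} + 6 \cdot 0 \left(\left(54 - 49\right) + z\right) = \frac{5 - \frac{9}{-5}}{48 - \frac{9}{-5}} + 6 \cdot 0 \left(\left(54 - 49\right) - 39\right) = \frac{5 - - \frac{9}{5}}{48 - - \frac{9}{5}} + 0 \left(5 - 39\right) = \frac{5 + \frac{9}{5}}{48 + \frac{9}{5}} + 0 \left(-34\right) = \frac{1}{\frac{249}{5}} \cdot \frac{34}{5} + 0 = \frac{5}{249} \cdot \frac{34}{5} + 0 = \frac{34}{249} + 0 = \frac{34}{249}$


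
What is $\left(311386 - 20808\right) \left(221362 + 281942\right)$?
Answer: $146249069712$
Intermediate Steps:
$\left(311386 - 20808\right) \left(221362 + 281942\right) = \left(311386 - 20808\right) 503304 = 290578 \cdot 503304 = 146249069712$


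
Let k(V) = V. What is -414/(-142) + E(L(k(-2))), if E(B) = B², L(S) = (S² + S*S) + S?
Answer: 2763/71 ≈ 38.915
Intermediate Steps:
L(S) = S + 2*S² (L(S) = (S² + S²) + S = 2*S² + S = S + 2*S²)
-414/(-142) + E(L(k(-2))) = -414/(-142) + (-2*(1 + 2*(-2)))² = -414*(-1/142) + (-2*(1 - 4))² = 207/71 + (-2*(-3))² = 207/71 + 6² = 207/71 + 36 = 2763/71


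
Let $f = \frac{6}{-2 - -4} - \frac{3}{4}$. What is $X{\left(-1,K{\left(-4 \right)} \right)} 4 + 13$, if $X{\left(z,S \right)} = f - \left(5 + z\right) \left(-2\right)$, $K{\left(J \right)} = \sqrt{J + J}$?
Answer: $54$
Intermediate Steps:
$K{\left(J \right)} = \sqrt{2} \sqrt{J}$ ($K{\left(J \right)} = \sqrt{2 J} = \sqrt{2} \sqrt{J}$)
$f = \frac{9}{4}$ ($f = \frac{6}{-2 + 4} - \frac{3}{4} = \frac{6}{2} - \frac{3}{4} = 6 \cdot \frac{1}{2} - \frac{3}{4} = 3 - \frac{3}{4} = \frac{9}{4} \approx 2.25$)
$X{\left(z,S \right)} = \frac{49}{4} + 2 z$ ($X{\left(z,S \right)} = \frac{9}{4} - \left(5 + z\right) \left(-2\right) = \frac{9}{4} - \left(-10 - 2 z\right) = \frac{9}{4} + \left(10 + 2 z\right) = \frac{49}{4} + 2 z$)
$X{\left(-1,K{\left(-4 \right)} \right)} 4 + 13 = \left(\frac{49}{4} + 2 \left(-1\right)\right) 4 + 13 = \left(\frac{49}{4} - 2\right) 4 + 13 = \frac{41}{4} \cdot 4 + 13 = 41 + 13 = 54$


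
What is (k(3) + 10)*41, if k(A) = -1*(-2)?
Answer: 492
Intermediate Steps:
k(A) = 2
(k(3) + 10)*41 = (2 + 10)*41 = 12*41 = 492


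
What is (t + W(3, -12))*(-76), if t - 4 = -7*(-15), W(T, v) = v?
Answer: -7372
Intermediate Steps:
t = 109 (t = 4 - 7*(-15) = 4 + 105 = 109)
(t + W(3, -12))*(-76) = (109 - 12)*(-76) = 97*(-76) = -7372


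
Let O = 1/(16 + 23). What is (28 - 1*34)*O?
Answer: -2/13 ≈ -0.15385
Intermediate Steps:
O = 1/39 ≈ 0.025641
(28 - 1*34)*O = (28 - 1*34)*(1/39) = (28 - 34)*(1/39) = -6*1/39 = -2/13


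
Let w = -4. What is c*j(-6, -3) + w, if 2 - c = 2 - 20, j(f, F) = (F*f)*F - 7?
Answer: -1224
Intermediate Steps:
j(f, F) = -7 + f*F**2 (j(f, F) = f*F**2 - 7 = -7 + f*F**2)
c = 20 (c = 2 - (2 - 20) = 2 - 1*(-18) = 2 + 18 = 20)
c*j(-6, -3) + w = 20*(-7 - 6*(-3)**2) - 4 = 20*(-7 - 6*9) - 4 = 20*(-7 - 54) - 4 = 20*(-61) - 4 = -1220 - 4 = -1224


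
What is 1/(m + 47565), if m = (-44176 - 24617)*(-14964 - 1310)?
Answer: 1/1119584847 ≈ 8.9319e-10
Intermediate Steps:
m = 1119537282 (m = -68793*(-16274) = 1119537282)
1/(m + 47565) = 1/(1119537282 + 47565) = 1/1119584847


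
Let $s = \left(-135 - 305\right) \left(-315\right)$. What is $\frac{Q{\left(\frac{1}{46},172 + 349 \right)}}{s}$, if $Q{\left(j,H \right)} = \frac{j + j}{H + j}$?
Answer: $\frac{1}{1660913100} \approx 6.0208 \cdot 10^{-10}$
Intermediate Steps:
$Q{\left(j,H \right)} = \frac{2 j}{H + j}$
$s = 138600$ ($s = \left(-440\right) \left(-315\right) = 138600$)
$\frac{Q{\left(\frac{1}{46},172 + 349 \right)}}{s} = \frac{2 \cdot \frac{1}{46} \frac{1}{\left(172 + 349\right) + \frac{1}{46}}}{138600} = 2 \cdot \frac{1}{46} \frac{1}{521 + \frac{1}{46}} \cdot \frac{1}{138600} = 2 \cdot \frac{1}{46} \frac{1}{\frac{23967}{46}} \cdot \frac{1}{138600} = 2 \cdot \frac{1}{46} \cdot \frac{46}{23967} \cdot \frac{1}{138600} = \frac{2}{23967} \cdot \frac{1}{138600} = \frac{1}{1660913100}$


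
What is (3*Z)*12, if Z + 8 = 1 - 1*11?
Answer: -648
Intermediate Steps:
Z = -18 (Z = -8 + (1 - 1*11) = -8 + (1 - 11) = -8 - 10 = -18)
(3*Z)*12 = (3*(-18))*12 = -54*12 = -648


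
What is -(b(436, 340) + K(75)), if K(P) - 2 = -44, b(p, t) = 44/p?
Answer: 4567/109 ≈ 41.899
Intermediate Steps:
K(P) = -42 (K(P) = 2 - 44 = -42)
-(b(436, 340) + K(75)) = -(44/436 - 42) = -(44*(1/436) - 42) = -(11/109 - 42) = -1*(-4567/109) = 4567/109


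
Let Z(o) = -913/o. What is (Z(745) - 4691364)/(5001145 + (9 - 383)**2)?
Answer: -3495067093/3830060645 ≈ -0.91254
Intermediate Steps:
(Z(745) - 4691364)/(5001145 + (9 - 383)**2) = (-913/745 - 4691364)/(5001145 + (9 - 383)**2) = (-913*1/745 - 4691364)/(5001145 + (-374)**2) = (-913/745 - 4691364)/(5001145 + 139876) = -3495067093/745/5141021 = -3495067093/745*1/5141021 = -3495067093/3830060645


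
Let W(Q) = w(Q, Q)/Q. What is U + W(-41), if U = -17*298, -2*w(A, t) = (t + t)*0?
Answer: -5066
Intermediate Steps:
w(A, t) = 0 (w(A, t) = -(t + t)*0/2 = -2*t*0/2 = -1/2*0 = 0)
U = -5066
W(Q) = 0 (W(Q) = 0/Q = 0)
U + W(-41) = -5066 + 0 = -5066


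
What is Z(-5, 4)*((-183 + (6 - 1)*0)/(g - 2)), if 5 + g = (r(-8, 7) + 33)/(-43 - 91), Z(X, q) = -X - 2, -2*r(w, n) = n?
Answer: 16348/215 ≈ 76.037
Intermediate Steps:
r(w, n) = -n/2
Z(X, q) = -2 - X
g = -1399/268 (g = -5 + (-½*7 + 33)/(-43 - 91) = -5 + (-7/2 + 33)/(-134) = -5 + (59/2)*(-1/134) = -5 - 59/268 = -1399/268 ≈ -5.2201)
Z(-5, 4)*((-183 + (6 - 1)*0)/(g - 2)) = (-2 - 1*(-5))*((-183 + (6 - 1)*0)/(-1399/268 - 2)) = (-2 + 5)*((-183 + 5*0)/(-1935/268)) = 3*((-183 + 0)*(-268/1935)) = 3*(-183*(-268/1935)) = 3*(16348/645) = 16348/215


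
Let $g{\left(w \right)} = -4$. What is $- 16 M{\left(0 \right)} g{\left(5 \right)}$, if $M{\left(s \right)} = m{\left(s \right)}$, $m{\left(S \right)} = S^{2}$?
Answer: $0$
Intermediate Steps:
$M{\left(s \right)} = s^{2}$
$- 16 M{\left(0 \right)} g{\left(5 \right)} = - 16 \cdot 0^{2} \left(-4\right) = \left(-16\right) 0 \left(-4\right) = 0 \left(-4\right) = 0$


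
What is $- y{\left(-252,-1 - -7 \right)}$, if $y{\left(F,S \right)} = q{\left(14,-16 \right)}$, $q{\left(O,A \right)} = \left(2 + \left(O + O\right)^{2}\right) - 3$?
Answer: $-783$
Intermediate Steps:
$q{\left(O,A \right)} = -1 + 4 O^{2}$ ($q{\left(O,A \right)} = \left(2 + \left(2 O\right)^{2}\right) - 3 = \left(2 + 4 O^{2}\right) - 3 = -1 + 4 O^{2}$)
$y{\left(F,S \right)} = 783$ ($y{\left(F,S \right)} = -1 + 4 \cdot 14^{2} = -1 + 4 \cdot 196 = -1 + 784 = 783$)
$- y{\left(-252,-1 - -7 \right)} = \left(-1\right) 783 = -783$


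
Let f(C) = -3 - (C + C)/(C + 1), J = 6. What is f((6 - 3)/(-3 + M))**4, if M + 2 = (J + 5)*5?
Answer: 741200625/7890481 ≈ 93.936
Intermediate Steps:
M = 53 (M = -2 + (6 + 5)*5 = -2 + 11*5 = -2 + 55 = 53)
f(C) = -3 - 2*C/(1 + C)
f((6 - 3)/(-3 + M))**4 = ((-3 - 5*(6 - 3)/(-3 + 53))/(1 + (6 - 3)/(-3 + 53)))**4 = ((-3 - 15/50)/(1 + 3/50))**4 = ((-3 - 15/50)/(1 + 3*(1/50)))**4 = ((-3 - 5*3/50)/(1 + 3/50))**4 = ((-3 - 3/10)/(53/50))**4 = ((50/53)*(-33/10))**4 = (-165/53)**4 = 741200625/7890481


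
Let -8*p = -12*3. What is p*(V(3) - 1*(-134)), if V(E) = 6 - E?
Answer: 1233/2 ≈ 616.50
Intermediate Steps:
p = 9/2 (p = -(-3)*3/2 = -1/8*(-36) = 9/2 ≈ 4.5000)
p*(V(3) - 1*(-134)) = 9*((6 - 1*3) - 1*(-134))/2 = 9*((6 - 3) + 134)/2 = 9*(3 + 134)/2 = (9/2)*137 = 1233/2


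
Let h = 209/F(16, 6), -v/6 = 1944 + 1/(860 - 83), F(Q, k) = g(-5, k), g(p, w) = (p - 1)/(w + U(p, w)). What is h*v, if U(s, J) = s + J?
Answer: 315692201/111 ≈ 2.8441e+6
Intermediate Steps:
U(s, J) = J + s
g(p, w) = (-1 + p)/(p + 2*w) (g(p, w) = (p - 1)/(w + (w + p)) = (-1 + p)/(w + (p + w)) = (-1 + p)/(p + 2*w))
F(Q, k) = -6/(-5 + 2*k) (F(Q, k) = (-1 - 5)/(-5 + 2*k) = -6/(-5 + 2*k))
v = -3020978/259 (v = -6*(1944 + 1/(860 - 83)) = -6*(1944 + 1/777) = -6*1510489/777 = -3020978/259 ≈ -11664.)
h = -1463/6 (h = 209/((-6/(-5 + 2*6))) = 209/((-6/(-5 + 12))) = 209/((-6/7)) = 209/((-6*⅐)) = 209/(-6/7) = 209*(-7/6) = -1463/6 ≈ -243.83)
h*v = -1463/6*(-3020978/259) = 315692201/111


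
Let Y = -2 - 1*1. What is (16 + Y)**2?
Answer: 169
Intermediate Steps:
Y = -3 (Y = -2 - 1 = -3)
(16 + Y)**2 = (16 - 3)**2 = 13**2 = 169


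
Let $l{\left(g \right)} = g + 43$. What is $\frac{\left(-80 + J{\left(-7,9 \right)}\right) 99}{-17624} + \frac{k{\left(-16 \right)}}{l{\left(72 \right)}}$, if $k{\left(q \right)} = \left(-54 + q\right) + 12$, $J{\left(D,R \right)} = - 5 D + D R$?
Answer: $\frac{51847}{506690} \approx 0.10232$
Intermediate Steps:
$l{\left(g \right)} = 43 + g$
$k{\left(q \right)} = -42 + q$
$\frac{\left(-80 + J{\left(-7,9 \right)}\right) 99}{-17624} + \frac{k{\left(-16 \right)}}{l{\left(72 \right)}} = \frac{\left(-80 - 7 \left(-5 + 9\right)\right) 99}{-17624} + \frac{-42 - 16}{43 + 72} = \left(-80 - 28\right) 99 \left(- \frac{1}{17624}\right) - \frac{58}{115} = \left(-108\right) 99 \left(- \frac{1}{17624}\right) - \frac{58}{115} = \left(-10692\right) \left(- \frac{1}{17624}\right) - \frac{58}{115} = \frac{2673}{4406} - \frac{58}{115} = \frac{51847}{506690}$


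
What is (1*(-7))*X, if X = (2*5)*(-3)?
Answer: 210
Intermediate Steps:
X = -30 (X = 10*(-3) = -30)
(1*(-7))*X = (1*(-7))*(-30) = -7*(-30) = 210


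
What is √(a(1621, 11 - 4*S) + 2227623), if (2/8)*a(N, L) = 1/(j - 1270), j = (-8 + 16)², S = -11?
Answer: √89998196689/201 ≈ 1492.5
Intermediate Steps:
j = 64 (j = 8² = 64)
a(N, L) = -2/603 (a(N, L) = 4/(64 - 1270) = 4/(-1206) = 4*(-1/1206) = -2/603)
√(a(1621, 11 - 4*S) + 2227623) = √(-2/603 + 2227623) = √(1343256667/603) = √89998196689/201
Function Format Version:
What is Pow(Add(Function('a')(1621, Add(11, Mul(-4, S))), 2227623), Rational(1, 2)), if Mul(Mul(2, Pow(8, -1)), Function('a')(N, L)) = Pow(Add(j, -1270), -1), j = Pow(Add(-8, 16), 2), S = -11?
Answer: Mul(Rational(1, 201), Pow(89998196689, Rational(1, 2))) ≈ 1492.5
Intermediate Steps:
j = 64 (j = Pow(8, 2) = 64)
Function('a')(N, L) = Rational(-2, 603) (Function('a')(N, L) = Mul(4, Pow(Add(64, -1270), -1)) = Mul(4, Pow(-1206, -1)) = Mul(4, Rational(-1, 1206)) = Rational(-2, 603))
Pow(Add(Function('a')(1621, Add(11, Mul(-4, S))), 2227623), Rational(1, 2)) = Pow(Add(Rational(-2, 603), 2227623), Rational(1, 2)) = Pow(Rational(1343256667, 603), Rational(1, 2)) = Mul(Rational(1, 201), Pow(89998196689, Rational(1, 2)))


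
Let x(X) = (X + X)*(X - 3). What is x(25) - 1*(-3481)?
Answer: 4581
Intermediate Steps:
x(X) = 2*X*(-3 + X) (x(X) = (2*X)*(-3 + X) = 2*X*(-3 + X))
x(25) - 1*(-3481) = 2*25*(-3 + 25) - 1*(-3481) = 2*25*22 + 3481 = 1100 + 3481 = 4581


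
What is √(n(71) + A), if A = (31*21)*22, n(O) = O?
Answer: √14393 ≈ 119.97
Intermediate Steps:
A = 14322 (A = 651*22 = 14322)
√(n(71) + A) = √(71 + 14322) = √14393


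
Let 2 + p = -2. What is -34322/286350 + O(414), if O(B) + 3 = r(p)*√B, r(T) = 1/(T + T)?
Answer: -446686/143175 - 3*√46/8 ≈ -5.6632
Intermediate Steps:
p = -4 (p = -2 - 2 = -4)
r(T) = 1/(2*T)
O(B) = -3 - √B/8 (O(B) = -3 + ((½)/(-4))*√B = -3 + ((½)*(-¼))*√B = -3 - √B/8)
-34322/286350 + O(414) = -34322/286350 + (-3 - 3*√46/8) = -34322*1/286350 + (-3 - 3*√46/8) = -17161/143175 + (-3 - 3*√46/8) = -446686/143175 - 3*√46/8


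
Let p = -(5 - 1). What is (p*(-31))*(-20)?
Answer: -2480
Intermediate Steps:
p = -4 (p = -1*4 = -4)
(p*(-31))*(-20) = -4*(-31)*(-20) = 124*(-20) = -2480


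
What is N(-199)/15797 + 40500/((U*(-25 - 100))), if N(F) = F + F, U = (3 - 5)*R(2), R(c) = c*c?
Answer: 1278761/31594 ≈ 40.475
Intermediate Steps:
R(c) = c²
U = -8 (U = (3 - 5)*2² = -2*4 = -8)
N(F) = 2*F
N(-199)/15797 + 40500/((U*(-25 - 100))) = (2*(-199))/15797 + 40500/((-8*(-25 - 100))) = -398*1/15797 + 40500/((-8*(-125))) = -398/15797 + 40500/1000 = -398/15797 + 40500*(1/1000) = -398/15797 + 81/2 = 1278761/31594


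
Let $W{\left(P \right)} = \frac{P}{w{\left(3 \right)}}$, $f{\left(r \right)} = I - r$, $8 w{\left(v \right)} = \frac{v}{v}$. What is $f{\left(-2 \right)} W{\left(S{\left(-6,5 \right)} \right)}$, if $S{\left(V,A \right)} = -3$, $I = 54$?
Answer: $-1344$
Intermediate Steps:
$w{\left(v \right)} = \frac{1}{8}$ ($w{\left(v \right)} = \frac{v \frac{1}{v}}{8} = \frac{1}{8} \cdot 1 = \frac{1}{8}$)
$f{\left(r \right)} = 54 - r$
$W{\left(P \right)} = 8 P$ ($W{\left(P \right)} = P \frac{1}{\frac{1}{8}} = P 8 = 8 P$)
$f{\left(-2 \right)} W{\left(S{\left(-6,5 \right)} \right)} = \left(54 - -2\right) 8 \left(-3\right) = \left(54 + 2\right) \left(-24\right) = 56 \left(-24\right) = -1344$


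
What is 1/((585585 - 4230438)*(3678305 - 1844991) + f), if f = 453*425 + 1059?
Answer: -1/6682159839258 ≈ -1.4965e-13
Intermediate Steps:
f = 193584 (f = 192525 + 1059 = 193584)
1/((585585 - 4230438)*(3678305 - 1844991) + f) = 1/((585585 - 4230438)*(3678305 - 1844991) + 193584) = 1/(-3644853*1833314 + 193584) = 1/(-6682160032842 + 193584) = 1/(-6682159839258) = -1/6682159839258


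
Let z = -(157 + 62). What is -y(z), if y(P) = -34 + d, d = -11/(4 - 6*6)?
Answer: 1077/32 ≈ 33.656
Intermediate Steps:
d = 11/32 (d = -11/(4 - 36) = -11/(-32) = -11*(-1/32) = 11/32 ≈ 0.34375)
z = -219 (z = -1*219 = -219)
y(P) = -1077/32 (y(P) = -34 + 11/32 = -1077/32)
-y(z) = -1*(-1077/32) = 1077/32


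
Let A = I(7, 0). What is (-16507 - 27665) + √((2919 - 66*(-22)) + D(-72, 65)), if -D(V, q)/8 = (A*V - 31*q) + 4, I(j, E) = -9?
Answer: -44172 + 5*√611 ≈ -44048.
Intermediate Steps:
A = -9
D(V, q) = -32 + 72*V + 248*q (D(V, q) = -8*((-9*V - 31*q) + 4) = -8*((-31*q - 9*V) + 4) = -8*(4 - 31*q - 9*V) = -32 + 72*V + 248*q)
(-16507 - 27665) + √((2919 - 66*(-22)) + D(-72, 65)) = (-16507 - 27665) + √((2919 - 66*(-22)) + (-32 + 72*(-72) + 248*65)) = -44172 + √((2919 - 1*(-1452)) + (-32 - 5184 + 16120)) = -44172 + √((2919 + 1452) + 10904) = -44172 + √(4371 + 10904) = -44172 + √15275 = -44172 + 5*√611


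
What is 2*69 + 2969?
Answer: 3107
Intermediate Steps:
2*69 + 2969 = 138 + 2969 = 3107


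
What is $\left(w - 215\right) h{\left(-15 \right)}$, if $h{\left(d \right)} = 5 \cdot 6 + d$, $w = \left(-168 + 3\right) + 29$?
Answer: $-5265$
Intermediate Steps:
$w = -136$ ($w = -165 + 29 = -136$)
$h{\left(d \right)} = 30 + d$
$\left(w - 215\right) h{\left(-15 \right)} = \left(-136 - 215\right) \left(30 - 15\right) = \left(-136 - 215\right) 15 = \left(-351\right) 15 = -5265$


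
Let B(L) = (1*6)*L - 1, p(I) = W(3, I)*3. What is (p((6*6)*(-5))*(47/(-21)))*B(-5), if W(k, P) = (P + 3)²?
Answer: 45646353/7 ≈ 6.5209e+6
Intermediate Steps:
W(k, P) = (3 + P)²
p(I) = 3*(3 + I)² (p(I) = (3 + I)²*3 = 3*(3 + I)²)
B(L) = -1 + 6*L (B(L) = 6*L - 1 = -1 + 6*L)
(p((6*6)*(-5))*(47/(-21)))*B(-5) = ((3*(3 + (6*6)*(-5))²)*(47/(-21)))*(-1 + 6*(-5)) = ((3*(3 + 36*(-5))²)*(47*(-1/21)))*(-1 - 30) = ((3*(3 - 180)²)*(-47/21))*(-31) = ((3*(-177)²)*(-47/21))*(-31) = ((3*31329)*(-47/21))*(-31) = (93987*(-47/21))*(-31) = -1472463/7*(-31) = 45646353/7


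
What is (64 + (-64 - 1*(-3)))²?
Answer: 9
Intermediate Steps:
(64 + (-64 - 1*(-3)))² = (64 + (-64 + 3))² = (64 - 61)² = 3² = 9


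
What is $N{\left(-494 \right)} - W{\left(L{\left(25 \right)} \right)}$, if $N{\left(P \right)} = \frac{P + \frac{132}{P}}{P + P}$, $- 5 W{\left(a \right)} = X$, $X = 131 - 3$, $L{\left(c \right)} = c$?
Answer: $\frac{7961757}{305045} \approx 26.1$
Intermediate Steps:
$X = 128$
$W{\left(a \right)} = - \frac{128}{5}$ ($W{\left(a \right)} = \left(- \frac{1}{5}\right) 128 = - \frac{128}{5}$)
$N{\left(P \right)} = \frac{P + \frac{132}{P}}{2 P}$
$N{\left(-494 \right)} - W{\left(L{\left(25 \right)} \right)} = \left(\frac{1}{2} + \frac{66}{244036}\right) - - \frac{128}{5} = \left(\frac{1}{2} + 66 \cdot \frac{1}{244036}\right) + \frac{128}{5} = \left(\frac{1}{2} + \frac{33}{122018}\right) + \frac{128}{5} = \frac{30521}{61009} + \frac{128}{5} = \frac{7961757}{305045}$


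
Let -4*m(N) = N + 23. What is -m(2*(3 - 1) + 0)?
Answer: 27/4 ≈ 6.7500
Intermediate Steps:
m(N) = -23/4 - N/4 (m(N) = -(N + 23)/4 = -(23 + N)/4 = -23/4 - N/4)
-m(2*(3 - 1) + 0) = -(-23/4 - (2*(3 - 1) + 0)/4) = -(-23/4 - (2*2 + 0)/4) = -(-23/4 - (4 + 0)/4) = -(-23/4 - 1/4*4) = -(-23/4 - 1) = -1*(-27/4) = 27/4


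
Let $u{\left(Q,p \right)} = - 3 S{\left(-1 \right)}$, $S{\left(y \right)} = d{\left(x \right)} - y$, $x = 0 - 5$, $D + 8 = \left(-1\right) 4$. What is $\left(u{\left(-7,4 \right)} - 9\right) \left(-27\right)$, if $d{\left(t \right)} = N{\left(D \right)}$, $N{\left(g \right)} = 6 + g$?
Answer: $-162$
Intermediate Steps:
$D = -12$ ($D = -8 - 4 = -12$)
$x = -5$
$d{\left(t \right)} = -6$ ($d{\left(t \right)} = 6 - 12 = -6$)
$S{\left(y \right)} = -6 - y$
$u{\left(Q,p \right)} = 15$ ($u{\left(Q,p \right)} = - 3 \left(-6 - -1\right) = - 3 \left(-6 + 1\right) = \left(-3\right) \left(-5\right) = 15$)
$\left(u{\left(-7,4 \right)} - 9\right) \left(-27\right) = \left(15 - 9\right) \left(-27\right) = 6 \left(-27\right) = -162$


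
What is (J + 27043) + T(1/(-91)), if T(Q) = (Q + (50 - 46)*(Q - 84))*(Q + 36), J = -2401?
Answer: 103907627/8281 ≈ 12548.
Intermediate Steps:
T(Q) = (-336 + 5*Q)*(36 + Q) (T(Q) = (Q + 4*(-84 + Q))*(36 + Q) = (Q + (-336 + 4*Q))*(36 + Q) = (-336 + 5*Q)*(36 + Q))
(J + 27043) + T(1/(-91)) = (-2401 + 27043) + (-12096 - 156/(-91) + 5*(1/(-91))**2) = 24642 + (-12096 - 156*(-1/91) + 5*(-1/91)**2) = 24642 + (-12096 + 12/7 + 5*(1/8281)) = 24642 + (-12096 + 12/7 + 5/8281) = 24642 - 100152775/8281 = 103907627/8281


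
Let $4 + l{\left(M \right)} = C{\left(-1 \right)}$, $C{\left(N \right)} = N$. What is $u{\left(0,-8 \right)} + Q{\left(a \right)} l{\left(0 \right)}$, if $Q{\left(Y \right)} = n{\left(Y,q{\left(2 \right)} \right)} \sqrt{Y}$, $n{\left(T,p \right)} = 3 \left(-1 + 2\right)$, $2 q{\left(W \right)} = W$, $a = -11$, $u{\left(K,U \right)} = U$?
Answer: $-8 - 15 i \sqrt{11} \approx -8.0 - 49.749 i$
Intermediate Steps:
$q{\left(W \right)} = \frac{W}{2}$
$n{\left(T,p \right)} = 3$ ($n{\left(T,p \right)} = 3 \cdot 1 = 3$)
$l{\left(M \right)} = -5$ ($l{\left(M \right)} = -4 - 1 = -5$)
$Q{\left(Y \right)} = 3 \sqrt{Y}$
$u{\left(0,-8 \right)} + Q{\left(a \right)} l{\left(0 \right)} = -8 + 3 \sqrt{-11} \left(-5\right) = -8 + 3 i \sqrt{11} \left(-5\right) = -8 - 15 i \sqrt{11}$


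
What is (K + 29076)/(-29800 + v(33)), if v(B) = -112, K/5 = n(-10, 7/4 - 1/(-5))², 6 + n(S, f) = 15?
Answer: -29481/29912 ≈ -0.98559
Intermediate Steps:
n(S, f) = 9 (n(S, f) = -6 + 15 = 9)
K = 405 (K = 5*9² = 5*81 = 405)
(K + 29076)/(-29800 + v(33)) = (405 + 29076)/(-29800 - 112) = 29481/(-29912) = 29481*(-1/29912) = -29481/29912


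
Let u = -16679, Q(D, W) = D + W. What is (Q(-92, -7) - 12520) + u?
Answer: -29298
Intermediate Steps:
(Q(-92, -7) - 12520) + u = ((-92 - 7) - 12520) - 16679 = (-99 - 12520) - 16679 = -12619 - 16679 = -29298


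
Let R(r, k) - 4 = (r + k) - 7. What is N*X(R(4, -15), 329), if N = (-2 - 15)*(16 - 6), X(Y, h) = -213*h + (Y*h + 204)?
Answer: 12661430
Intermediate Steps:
R(r, k) = -3 + k + r (R(r, k) = 4 + ((r + k) - 7) = 4 + ((k + r) - 7) = 4 + (-7 + k + r) = -3 + k + r)
X(Y, h) = 204 - 213*h + Y*h (X(Y, h) = -213*h + (204 + Y*h) = 204 - 213*h + Y*h)
N = -170 (N = -17*10 = -170)
N*X(R(4, -15), 329) = -170*(204 - 213*329 + (-3 - 15 + 4)*329) = -170*(204 - 70077 - 14*329) = -170*(204 - 70077 - 4606) = -170*(-74479) = 12661430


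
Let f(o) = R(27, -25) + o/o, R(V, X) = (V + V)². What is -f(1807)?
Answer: -2917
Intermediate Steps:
R(V, X) = 4*V² (R(V, X) = (2*V)² = 4*V²)
f(o) = 2917 (f(o) = 4*27² + o/o = 4*729 + 1 = 2916 + 1 = 2917)
-f(1807) = -1*2917 = -2917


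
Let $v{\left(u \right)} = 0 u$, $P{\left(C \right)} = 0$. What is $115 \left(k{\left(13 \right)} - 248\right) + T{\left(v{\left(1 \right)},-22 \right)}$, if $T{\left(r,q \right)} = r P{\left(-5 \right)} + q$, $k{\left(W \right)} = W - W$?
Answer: $-28542$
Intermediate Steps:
$k{\left(W \right)} = 0$
$v{\left(u \right)} = 0$
$T{\left(r,q \right)} = q$ ($T{\left(r,q \right)} = r 0 + q = 0 + q = q$)
$115 \left(k{\left(13 \right)} - 248\right) + T{\left(v{\left(1 \right)},-22 \right)} = 115 \left(0 - 248\right) - 22 = 115 \left(-248\right) - 22 = -28520 - 22 = -28542$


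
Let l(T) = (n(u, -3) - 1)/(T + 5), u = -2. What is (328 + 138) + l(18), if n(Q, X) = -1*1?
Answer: 10716/23 ≈ 465.91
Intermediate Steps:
n(Q, X) = -1
l(T) = -2/(5 + T) (l(T) = (-1 - 1)/(T + 5) = -2/(5 + T))
(328 + 138) + l(18) = (328 + 138) - 2/(5 + 18) = 466 - 2/23 = 10716/23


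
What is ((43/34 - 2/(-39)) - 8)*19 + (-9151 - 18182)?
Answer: -36411955/1326 ≈ -27460.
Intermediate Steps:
((43/34 - 2/(-39)) - 8)*19 + (-9151 - 18182) = ((43*(1/34) - 2*(-1/39)) - 8)*19 - 27333 = ((43/34 + 2/39) - 8)*19 - 27333 = (1745/1326 - 8)*19 - 27333 = -8863/1326*19 - 27333 = -168397/1326 - 27333 = -36411955/1326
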